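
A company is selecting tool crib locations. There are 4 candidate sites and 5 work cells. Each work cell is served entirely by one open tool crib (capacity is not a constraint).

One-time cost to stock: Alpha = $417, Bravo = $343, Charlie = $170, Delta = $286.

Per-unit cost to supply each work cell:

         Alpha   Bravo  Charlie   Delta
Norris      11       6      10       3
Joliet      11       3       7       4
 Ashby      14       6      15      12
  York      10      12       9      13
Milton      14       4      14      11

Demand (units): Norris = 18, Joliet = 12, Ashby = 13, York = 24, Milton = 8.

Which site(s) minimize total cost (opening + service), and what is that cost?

For any fixed open set, each work cell goes to its cheapest open site; total = fixed + service.
{Bravo}: Norris→Bravo 6·18=108, Joliet→Bravo 3·12=36, Ashby→Bravo 6·13=78, York→Bravo 12·24=288, Milton→Bravo 4·8=32. Service 542; fixed 343; total 885.
{Delta}: Norris→Delta 3·18=54, Joliet→Delta 4·12=48, Ashby→Delta 12·13=156, York→Delta 13·24=312, Milton→Delta 11·8=88. Service 658; fixed 286; total 944.
{Charlie}: service 787 + fixed 170 = 957
{Alpha, Bravo, Charlie, Delta}: service 416 + fixed 1216 = 1632
No other subset beats 885.

Open Bravo only; minimum total cost 885.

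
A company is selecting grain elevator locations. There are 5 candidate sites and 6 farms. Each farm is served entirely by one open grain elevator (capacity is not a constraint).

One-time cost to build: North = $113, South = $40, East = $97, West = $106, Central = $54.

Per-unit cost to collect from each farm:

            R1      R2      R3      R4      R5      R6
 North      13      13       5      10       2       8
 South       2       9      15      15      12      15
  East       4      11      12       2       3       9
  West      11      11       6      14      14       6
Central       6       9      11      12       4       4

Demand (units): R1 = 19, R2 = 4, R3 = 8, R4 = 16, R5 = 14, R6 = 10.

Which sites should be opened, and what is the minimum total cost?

Open East and Central; minimum total cost 465.

For any fixed open set, each farm goes to its cheapest open site; total = fixed + service.
{East, Central}: R1→East 4·19=76, R2→Central 9·4=36, R3→Central 11·8=88, R4→East 2·16=32, R5→East 3·14=42, R6→Central 4·10=40. Service 314; fixed 151; total 465.
{South, East, Central}: service 276 + fixed 191 = 467
{South, East}: R1→South 2·19=38, R2→South 9·4=36, R3→East 12·8=96, R4→East 2·16=32, R5→East 3·14=42, R6→East 9·10=90. Service 334; fixed 137; total 471.
{North, South, East, West, Central}: service 214 + fixed 410 = 624
No other subset beats 465.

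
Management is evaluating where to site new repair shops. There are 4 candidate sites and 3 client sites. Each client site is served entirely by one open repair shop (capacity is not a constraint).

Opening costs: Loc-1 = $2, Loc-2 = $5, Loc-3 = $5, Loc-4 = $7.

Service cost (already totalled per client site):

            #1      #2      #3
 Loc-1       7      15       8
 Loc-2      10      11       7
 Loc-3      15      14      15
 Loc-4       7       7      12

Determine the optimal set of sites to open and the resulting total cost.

For any fixed open set, each client site goes to its cheapest open site; total = fixed + service.
{Loc-1, Loc-4}: #1→Loc-1 7, #2→Loc-4 7, #3→Loc-1 8. Service 22; fixed 9; total 31.
{Loc-1}: #1→Loc-1 7, #2→Loc-1 15, #3→Loc-1 8. Service 30; fixed 2; total 32.
{Loc-1, Loc-2}: service 25 + fixed 7 = 32
{Loc-1, Loc-2, Loc-3, Loc-4}: service 21 + fixed 19 = 40
No other subset beats 31.

Open Loc-1 and Loc-4; minimum total cost 31.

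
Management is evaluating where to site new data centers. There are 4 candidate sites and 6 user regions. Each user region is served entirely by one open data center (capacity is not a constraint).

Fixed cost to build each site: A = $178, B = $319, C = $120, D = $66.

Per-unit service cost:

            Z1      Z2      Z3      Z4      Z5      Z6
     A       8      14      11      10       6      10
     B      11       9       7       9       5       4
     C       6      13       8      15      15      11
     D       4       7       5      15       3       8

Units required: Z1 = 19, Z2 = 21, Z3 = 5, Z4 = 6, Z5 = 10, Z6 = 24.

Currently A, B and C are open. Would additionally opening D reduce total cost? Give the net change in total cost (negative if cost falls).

Yes — net change −44 (cost falls by 44).

Current service cost with {A, B, C}: 538.
Adding D: each user region re-picks its cheapest; new service cost 428, saving 110.
Extra fixed cost: 66. Net change = 66 − 110 = -44.
(Totals: 1155 → 1111.)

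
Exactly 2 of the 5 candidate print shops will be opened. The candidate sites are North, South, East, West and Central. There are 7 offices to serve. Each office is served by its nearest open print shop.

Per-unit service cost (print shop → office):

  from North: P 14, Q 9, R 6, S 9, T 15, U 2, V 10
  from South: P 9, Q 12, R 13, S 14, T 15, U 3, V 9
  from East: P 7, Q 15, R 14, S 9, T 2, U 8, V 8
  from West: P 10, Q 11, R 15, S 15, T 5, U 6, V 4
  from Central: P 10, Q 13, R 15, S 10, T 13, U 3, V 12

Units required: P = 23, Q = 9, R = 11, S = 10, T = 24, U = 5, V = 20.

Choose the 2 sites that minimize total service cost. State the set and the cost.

Choose North and East; total service cost 616.

With exactly 2 open, each office uses its cheapest among the chosen.
{North, East}: P→East 7·23=161, Q→North 9·9=81, R→North 6·11=66, S→North 9·10=90, T→East 2·24=48, U→North 2·5=10, V→East 8·20=160. Service cost 616.
{East, West}: service cost 662
{North, West}: service cost 677
Among all 10 size-2 choices, {North, East} is lowest.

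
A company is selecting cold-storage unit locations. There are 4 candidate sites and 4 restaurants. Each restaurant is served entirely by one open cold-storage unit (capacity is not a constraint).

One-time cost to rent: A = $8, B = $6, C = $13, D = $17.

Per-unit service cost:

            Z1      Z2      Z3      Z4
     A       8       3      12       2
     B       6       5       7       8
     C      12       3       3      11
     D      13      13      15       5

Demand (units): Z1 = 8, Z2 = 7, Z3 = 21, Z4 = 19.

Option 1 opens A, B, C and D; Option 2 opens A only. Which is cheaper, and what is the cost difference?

Option 1 is cheaper by 169.

Option 1: {A, B, C, D}: Z1→B 6·8=48, Z2→A 3·7=21, Z3→C 3·21=63, Z4→A 2·19=38. Service 170; fixed 44; total 214.
Option 2: {A}: Z1→A 8·8=64, Z2→A 3·7=21, Z3→A 12·21=252, Z4→A 2·19=38. Service 375; fixed 8; total 383.
Difference: |214 − 383| = 169.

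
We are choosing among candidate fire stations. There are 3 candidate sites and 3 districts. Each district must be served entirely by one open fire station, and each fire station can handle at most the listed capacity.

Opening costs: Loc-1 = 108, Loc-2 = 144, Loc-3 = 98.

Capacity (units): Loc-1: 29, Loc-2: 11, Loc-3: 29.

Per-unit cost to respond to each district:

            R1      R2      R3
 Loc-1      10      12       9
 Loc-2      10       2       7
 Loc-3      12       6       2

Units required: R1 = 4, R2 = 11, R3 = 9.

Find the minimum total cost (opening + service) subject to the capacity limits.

Minimum total cost: 230

Open {Loc-3}: R1→Loc-3 12·4=48, R2→Loc-3 6·11=66, R3→Loc-3 2·9=18.
Loads: Loc-3 carries 24/29. Service 132; fixed 98; total 230.
Next best feasible plan costs 330.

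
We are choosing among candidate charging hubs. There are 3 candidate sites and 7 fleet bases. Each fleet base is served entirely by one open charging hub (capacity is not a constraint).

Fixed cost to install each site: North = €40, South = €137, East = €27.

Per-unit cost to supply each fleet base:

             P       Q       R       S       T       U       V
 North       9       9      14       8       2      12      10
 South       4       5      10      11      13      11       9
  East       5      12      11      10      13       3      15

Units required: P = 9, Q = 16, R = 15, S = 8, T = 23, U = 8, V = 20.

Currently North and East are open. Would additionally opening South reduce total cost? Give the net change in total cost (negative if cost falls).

No — net change +29 (cost rises by 29).

Current service cost with {North, East}: 688.
Adding South: each fleet base re-picks its cheapest; new service cost 580, saving 108.
Extra fixed cost: 137. Net change = 137 − 108 = 29.
(Totals: 755 → 784.)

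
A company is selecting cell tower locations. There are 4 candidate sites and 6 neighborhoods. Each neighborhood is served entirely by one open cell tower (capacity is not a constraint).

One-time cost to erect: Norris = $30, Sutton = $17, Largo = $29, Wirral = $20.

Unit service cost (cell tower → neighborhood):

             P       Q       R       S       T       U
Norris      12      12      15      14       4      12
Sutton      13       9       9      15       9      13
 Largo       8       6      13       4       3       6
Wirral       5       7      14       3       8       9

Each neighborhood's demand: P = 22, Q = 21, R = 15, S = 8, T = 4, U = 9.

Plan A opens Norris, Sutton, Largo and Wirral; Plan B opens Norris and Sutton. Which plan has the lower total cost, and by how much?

Plan A is cheaper by 314.

Plan A: {Norris, Sutton, Largo, Wirral}: P→Wirral 5·22=110, Q→Largo 6·21=126, R→Sutton 9·15=135, S→Wirral 3·8=24, T→Largo 3·4=12, U→Largo 6·9=54. Service 461; fixed 96; total 557.
Plan B: {Norris, Sutton}: P→Norris 12·22=264, Q→Sutton 9·21=189, R→Sutton 9·15=135, S→Norris 14·8=112, T→Norris 4·4=16, U→Norris 12·9=108. Service 824; fixed 47; total 871.
Difference: |557 − 871| = 314.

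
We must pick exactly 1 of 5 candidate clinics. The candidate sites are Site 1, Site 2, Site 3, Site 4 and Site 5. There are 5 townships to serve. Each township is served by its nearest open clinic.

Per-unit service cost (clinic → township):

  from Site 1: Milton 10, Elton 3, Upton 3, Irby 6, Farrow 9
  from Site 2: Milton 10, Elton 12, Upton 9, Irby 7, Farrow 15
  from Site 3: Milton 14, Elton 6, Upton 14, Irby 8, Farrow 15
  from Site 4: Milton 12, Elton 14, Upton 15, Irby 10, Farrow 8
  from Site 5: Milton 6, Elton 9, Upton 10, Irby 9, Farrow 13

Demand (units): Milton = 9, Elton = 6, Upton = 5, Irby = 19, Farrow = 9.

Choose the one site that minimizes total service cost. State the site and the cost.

Choose Site 1 only; total service cost 318.

With exactly 1 open, each township uses its cheapest among the chosen.
{Site 1}: Milton→Site 1 10·9=90, Elton→Site 1 3·6=18, Upton→Site 1 3·5=15, Irby→Site 1 6·19=114, Farrow→Site 1 9·9=81. Service cost 318.
{Site 5}: service cost 446
{Site 2}: service cost 475
Among all 5 size-1 choices, {Site 1} is lowest.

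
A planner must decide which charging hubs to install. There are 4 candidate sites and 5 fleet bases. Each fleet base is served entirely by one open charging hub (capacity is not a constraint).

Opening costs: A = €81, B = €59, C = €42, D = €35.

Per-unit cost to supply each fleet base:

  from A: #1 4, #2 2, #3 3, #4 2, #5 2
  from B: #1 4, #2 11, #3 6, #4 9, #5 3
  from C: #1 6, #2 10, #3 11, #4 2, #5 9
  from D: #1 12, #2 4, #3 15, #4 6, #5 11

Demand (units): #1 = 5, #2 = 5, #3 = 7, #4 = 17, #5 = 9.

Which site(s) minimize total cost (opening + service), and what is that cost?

For any fixed open set, each fleet base goes to its cheapest open site; total = fixed + service.
{A}: #1→A 4·5=20, #2→A 2·5=10, #3→A 3·7=21, #4→A 2·17=34, #5→A 2·9=18. Service 103; fixed 81; total 184.
{A, D}: service 103 + fixed 116 = 219
{A, C}: service 103 + fixed 123 = 226
{A, B, C, D}: #1→A 4·5=20, #2→A 2·5=10, #3→A 3·7=21, #4→A 2·17=34, #5→A 2·9=18. Service 103; fixed 217; total 320.
No other subset beats 184.

Open A only; minimum total cost 184.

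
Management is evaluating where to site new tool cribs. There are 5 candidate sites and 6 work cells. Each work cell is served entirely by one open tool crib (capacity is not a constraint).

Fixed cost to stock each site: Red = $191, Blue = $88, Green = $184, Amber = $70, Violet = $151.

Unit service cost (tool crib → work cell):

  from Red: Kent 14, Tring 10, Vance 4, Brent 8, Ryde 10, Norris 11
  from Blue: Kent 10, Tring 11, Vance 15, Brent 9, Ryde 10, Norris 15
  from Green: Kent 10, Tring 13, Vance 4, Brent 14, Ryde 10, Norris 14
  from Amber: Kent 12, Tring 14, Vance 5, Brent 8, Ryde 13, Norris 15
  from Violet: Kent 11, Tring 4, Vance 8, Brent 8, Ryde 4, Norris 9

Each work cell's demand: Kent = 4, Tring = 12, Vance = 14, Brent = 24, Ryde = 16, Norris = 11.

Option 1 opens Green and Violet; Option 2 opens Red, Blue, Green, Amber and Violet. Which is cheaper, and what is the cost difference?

Option 1: {Green, Violet}: Kent→Green 10·4=40, Tring→Violet 4·12=48, Vance→Green 4·14=56, Brent→Violet 8·24=192, Ryde→Violet 4·16=64, Norris→Violet 9·11=99. Service 499; fixed 335; total 834.
Option 2: {Red, Blue, Green, Amber, Violet}: Kent→Blue 10·4=40, Tring→Violet 4·12=48, Vance→Red 4·14=56, Brent→Red 8·24=192, Ryde→Violet 4·16=64, Norris→Violet 9·11=99. Service 499; fixed 684; total 1183.
Difference: |834 − 1183| = 349.

Option 1 is cheaper by 349.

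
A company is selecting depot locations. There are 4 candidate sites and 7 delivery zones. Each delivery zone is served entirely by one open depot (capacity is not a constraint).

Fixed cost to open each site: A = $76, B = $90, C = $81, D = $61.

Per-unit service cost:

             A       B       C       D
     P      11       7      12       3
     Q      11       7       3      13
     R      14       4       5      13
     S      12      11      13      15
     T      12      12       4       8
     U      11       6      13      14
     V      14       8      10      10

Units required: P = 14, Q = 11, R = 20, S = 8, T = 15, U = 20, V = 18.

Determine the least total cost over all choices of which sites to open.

Minimum total cost: 794

For any fixed open set, each delivery zone goes to its cheapest open site; total = fixed + service.
{B, C}: P→B 7·14=98, Q→C 3·11=33, R→B 4·20=80, S→B 11·8=88, T→C 4·15=60, U→B 6·20=120, V→B 8·18=144. Service 623; fixed 171; total 794.
{B, C, D}: service 567 + fixed 232 = 799
{B, D}: P→D 3·14=42, Q→B 7·11=77, R→B 4·20=80, S→B 11·8=88, T→D 8·15=120, U→B 6·20=120, V→B 8·18=144. Service 671; fixed 151; total 822.
{A, B, C, D}: service 567 + fixed 308 = 875
No other subset beats 794.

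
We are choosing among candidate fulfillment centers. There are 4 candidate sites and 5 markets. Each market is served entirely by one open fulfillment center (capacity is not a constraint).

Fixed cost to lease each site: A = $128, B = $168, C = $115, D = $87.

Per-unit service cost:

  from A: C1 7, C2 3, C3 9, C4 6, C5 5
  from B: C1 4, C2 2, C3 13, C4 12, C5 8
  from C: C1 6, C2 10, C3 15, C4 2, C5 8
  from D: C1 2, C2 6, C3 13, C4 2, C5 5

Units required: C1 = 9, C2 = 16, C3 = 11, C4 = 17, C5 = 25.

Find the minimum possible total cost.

Minimum total cost: 503

For any fixed open set, each market goes to its cheapest open site; total = fixed + service.
{D}: C1→D 2·9=18, C2→D 6·16=96, C3→D 13·11=143, C4→D 2·17=34, C5→D 5·25=125. Service 416; fixed 87; total 503.
{A, D}: service 324 + fixed 215 = 539
{A}: service 437 + fixed 128 = 565
{A, B, C, D}: service 308 + fixed 498 = 806
No other subset beats 503.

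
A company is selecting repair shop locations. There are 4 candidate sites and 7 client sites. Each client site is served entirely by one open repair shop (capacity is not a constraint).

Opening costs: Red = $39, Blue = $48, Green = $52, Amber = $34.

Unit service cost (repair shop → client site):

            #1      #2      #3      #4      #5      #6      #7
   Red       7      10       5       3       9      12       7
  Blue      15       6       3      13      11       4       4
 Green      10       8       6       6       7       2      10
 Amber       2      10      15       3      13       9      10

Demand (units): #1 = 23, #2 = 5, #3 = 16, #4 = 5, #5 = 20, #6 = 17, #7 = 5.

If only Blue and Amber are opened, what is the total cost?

Each client site is assigned to its cheapest site among the open ones.
{Blue, Amber}: #1→Amber 2·23=46, #2→Blue 6·5=30, #3→Blue 3·16=48, #4→Amber 3·5=15, #5→Blue 11·20=220, #6→Blue 4·17=68, #7→Blue 4·5=20. Service 447; fixed 82; total 529.

Total cost: 529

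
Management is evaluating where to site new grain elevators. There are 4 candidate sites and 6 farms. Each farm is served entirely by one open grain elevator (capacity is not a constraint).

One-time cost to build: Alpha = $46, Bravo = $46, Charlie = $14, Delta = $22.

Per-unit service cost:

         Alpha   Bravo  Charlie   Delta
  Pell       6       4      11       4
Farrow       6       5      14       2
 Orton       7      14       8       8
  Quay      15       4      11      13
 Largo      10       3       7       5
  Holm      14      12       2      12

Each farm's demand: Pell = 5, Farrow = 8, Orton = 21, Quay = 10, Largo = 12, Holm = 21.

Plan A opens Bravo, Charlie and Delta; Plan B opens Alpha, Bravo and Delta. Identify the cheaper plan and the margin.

Plan A: {Bravo, Charlie, Delta}: Pell→Bravo 4·5=20, Farrow→Delta 2·8=16, Orton→Charlie 8·21=168, Quay→Bravo 4·10=40, Largo→Bravo 3·12=36, Holm→Charlie 2·21=42. Service 322; fixed 82; total 404.
Plan B: {Alpha, Bravo, Delta}: Pell→Bravo 4·5=20, Farrow→Delta 2·8=16, Orton→Alpha 7·21=147, Quay→Bravo 4·10=40, Largo→Bravo 3·12=36, Holm→Bravo 12·21=252. Service 511; fixed 114; total 625.
Difference: |404 − 625| = 221.

Plan A is cheaper by 221.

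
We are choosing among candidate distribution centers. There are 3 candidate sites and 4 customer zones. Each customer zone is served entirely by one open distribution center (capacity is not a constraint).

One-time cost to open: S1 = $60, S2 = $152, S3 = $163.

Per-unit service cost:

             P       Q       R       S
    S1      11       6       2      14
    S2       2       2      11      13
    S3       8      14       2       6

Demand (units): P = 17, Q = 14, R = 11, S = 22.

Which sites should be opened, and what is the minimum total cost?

Open S2 and S3; minimum total cost 531.

For any fixed open set, each customer zone goes to its cheapest open site; total = fixed + service.
{S2, S3}: P→S2 2·17=34, Q→S2 2·14=28, R→S3 2·11=22, S→S3 6·22=132. Service 216; fixed 315; total 531.
{S1, S2}: service 370 + fixed 212 = 582
{S1, S2, S3}: service 216 + fixed 375 = 591
{S1}: service 601 + fixed 60 = 661
No other subset beats 531.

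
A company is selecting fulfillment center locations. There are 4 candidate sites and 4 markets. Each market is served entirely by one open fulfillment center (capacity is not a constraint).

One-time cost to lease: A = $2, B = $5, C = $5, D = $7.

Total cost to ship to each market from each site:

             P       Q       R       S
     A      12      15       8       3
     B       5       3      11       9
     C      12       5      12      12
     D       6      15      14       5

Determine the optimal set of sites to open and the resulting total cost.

For any fixed open set, each market goes to its cheapest open site; total = fixed + service.
{A, B}: P→B 5, Q→B 3, R→A 8, S→A 3. Service 19; fixed 7; total 26.
{A, B, C}: P→B 5, Q→B 3, R→A 8, S→A 3. Service 19; fixed 12; total 31.
{A, B, D}: service 19 + fixed 14 = 33
{A, B, C, D}: P→B 5, Q→B 3, R→A 8, S→A 3. Service 19; fixed 19; total 38.
No other subset beats 26.

Open A and B; minimum total cost 26.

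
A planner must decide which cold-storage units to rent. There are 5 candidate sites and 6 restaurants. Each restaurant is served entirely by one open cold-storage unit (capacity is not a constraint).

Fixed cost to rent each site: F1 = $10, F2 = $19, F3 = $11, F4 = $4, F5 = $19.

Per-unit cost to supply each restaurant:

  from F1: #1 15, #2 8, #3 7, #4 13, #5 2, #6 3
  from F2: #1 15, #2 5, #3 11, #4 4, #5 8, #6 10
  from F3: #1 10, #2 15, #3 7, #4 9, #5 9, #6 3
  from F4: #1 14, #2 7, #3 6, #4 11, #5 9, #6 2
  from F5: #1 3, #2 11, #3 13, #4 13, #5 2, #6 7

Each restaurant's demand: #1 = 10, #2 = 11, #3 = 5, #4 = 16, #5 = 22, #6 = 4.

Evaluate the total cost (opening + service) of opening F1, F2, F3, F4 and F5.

Total cost: 294

Each restaurant is assigned to its cheapest site among the open ones.
{F1, F2, F3, F4, F5}: #1→F5 3·10=30, #2→F2 5·11=55, #3→F4 6·5=30, #4→F2 4·16=64, #5→F1 2·22=44, #6→F4 2·4=8. Service 231; fixed 63; total 294.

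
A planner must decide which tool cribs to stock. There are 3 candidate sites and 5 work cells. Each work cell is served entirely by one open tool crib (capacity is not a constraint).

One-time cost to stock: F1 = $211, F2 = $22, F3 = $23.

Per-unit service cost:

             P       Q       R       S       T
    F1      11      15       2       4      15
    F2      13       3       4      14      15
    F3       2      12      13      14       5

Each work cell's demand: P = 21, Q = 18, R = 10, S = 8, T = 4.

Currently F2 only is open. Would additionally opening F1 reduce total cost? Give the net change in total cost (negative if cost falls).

No — net change +69 (cost rises by 69).

Current service cost with {F2}: 539.
Adding F1: each work cell re-picks its cheapest; new service cost 397, saving 142.
Extra fixed cost: 211. Net change = 211 − 142 = 69.
(Totals: 561 → 630.)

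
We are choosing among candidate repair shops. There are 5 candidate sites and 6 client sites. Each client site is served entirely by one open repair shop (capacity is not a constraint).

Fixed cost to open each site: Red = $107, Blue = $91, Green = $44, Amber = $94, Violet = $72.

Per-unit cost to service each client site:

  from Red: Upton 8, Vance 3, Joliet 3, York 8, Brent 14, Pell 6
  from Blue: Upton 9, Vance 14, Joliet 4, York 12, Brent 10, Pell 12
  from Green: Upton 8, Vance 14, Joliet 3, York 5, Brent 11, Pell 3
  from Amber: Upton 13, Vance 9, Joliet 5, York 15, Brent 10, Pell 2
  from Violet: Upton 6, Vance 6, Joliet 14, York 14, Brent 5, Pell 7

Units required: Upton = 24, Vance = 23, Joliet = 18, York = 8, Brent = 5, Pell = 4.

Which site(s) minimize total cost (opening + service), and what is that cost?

Open Green and Violet; minimum total cost 529.

For any fixed open set, each client site goes to its cheapest open site; total = fixed + service.
{Green, Violet}: Upton→Violet 6·24=144, Vance→Violet 6·23=138, Joliet→Green 3·18=54, York→Green 5·8=40, Brent→Violet 5·5=25, Pell→Green 3·4=12. Service 413; fixed 116; total 529.
{Red, Violet}: Upton→Violet 6·24=144, Vance→Red 3·23=69, Joliet→Red 3·18=54, York→Red 8·8=64, Brent→Violet 5·5=25, Pell→Red 6·4=24. Service 380; fixed 179; total 559.
{Red, Green, Violet}: service 344 + fixed 223 = 567
{Red, Blue, Green, Amber, Violet}: service 340 + fixed 408 = 748
No other subset beats 529.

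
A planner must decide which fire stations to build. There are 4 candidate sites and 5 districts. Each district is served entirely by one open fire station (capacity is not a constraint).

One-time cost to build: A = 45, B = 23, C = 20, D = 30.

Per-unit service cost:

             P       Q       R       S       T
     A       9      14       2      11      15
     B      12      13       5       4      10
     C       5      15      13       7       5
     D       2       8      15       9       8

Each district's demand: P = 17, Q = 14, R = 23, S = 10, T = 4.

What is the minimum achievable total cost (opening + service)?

For any fixed open set, each district goes to its cheapest open site; total = fixed + service.
{A, B, D}: P→D 2·17=34, Q→D 8·14=112, R→A 2·23=46, S→B 4·10=40, T→D 8·4=32. Service 264; fixed 98; total 362.
{A, B, C, D}: P→D 2·17=34, Q→D 8·14=112, R→A 2·23=46, S→B 4·10=40, T→C 5·4=20. Service 252; fixed 118; total 370.
{A, C, D}: service 282 + fixed 95 = 377
{C}: service 684 + fixed 20 = 704
No other subset beats 362.

Minimum total cost: 362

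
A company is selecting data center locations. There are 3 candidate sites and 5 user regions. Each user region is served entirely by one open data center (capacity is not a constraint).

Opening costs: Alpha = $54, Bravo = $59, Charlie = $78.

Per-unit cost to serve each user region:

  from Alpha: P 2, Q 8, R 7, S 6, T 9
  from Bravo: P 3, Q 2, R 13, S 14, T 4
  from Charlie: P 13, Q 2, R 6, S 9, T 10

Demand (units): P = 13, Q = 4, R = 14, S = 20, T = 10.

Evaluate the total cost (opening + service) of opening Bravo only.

Each user region is assigned to its cheapest site among the open ones.
{Bravo}: P→Bravo 3·13=39, Q→Bravo 2·4=8, R→Bravo 13·14=182, S→Bravo 14·20=280, T→Bravo 4·10=40. Service 549; fixed 59; total 608.

Total cost: 608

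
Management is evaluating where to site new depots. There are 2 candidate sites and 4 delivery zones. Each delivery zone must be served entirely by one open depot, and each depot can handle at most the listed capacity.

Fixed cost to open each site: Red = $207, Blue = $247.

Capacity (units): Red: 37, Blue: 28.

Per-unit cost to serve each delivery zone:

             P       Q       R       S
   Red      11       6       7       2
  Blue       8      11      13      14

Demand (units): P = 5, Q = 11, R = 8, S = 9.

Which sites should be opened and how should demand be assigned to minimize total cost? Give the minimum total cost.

Minimum total cost: 402

Open {Red}: P→Red 11·5=55, Q→Red 6·11=66, R→Red 7·8=56, S→Red 2·9=18.
Loads: Red carries 33/37. Service 195; fixed 207; total 402.
Next best feasible plan costs 634.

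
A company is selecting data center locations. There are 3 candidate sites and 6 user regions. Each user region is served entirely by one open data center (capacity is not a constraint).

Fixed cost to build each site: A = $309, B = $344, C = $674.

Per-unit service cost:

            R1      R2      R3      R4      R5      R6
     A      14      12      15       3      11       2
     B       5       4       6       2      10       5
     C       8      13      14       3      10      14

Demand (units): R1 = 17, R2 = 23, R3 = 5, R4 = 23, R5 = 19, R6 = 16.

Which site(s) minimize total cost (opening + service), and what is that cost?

Open B only; minimum total cost 867.

For any fixed open set, each user region goes to its cheapest open site; total = fixed + service.
{B}: R1→B 5·17=85, R2→B 4·23=92, R3→B 6·5=30, R4→B 2·23=46, R5→B 10·19=190, R6→B 5·16=80. Service 523; fixed 344; total 867.
{A, B}: service 475 + fixed 653 = 1128
{A}: R1→A 14·17=238, R2→A 12·23=276, R3→A 15·5=75, R4→A 3·23=69, R5→A 11·19=209, R6→A 2·16=32. Service 899; fixed 309; total 1208.
{A, B, C}: R1→B 5·17=85, R2→B 4·23=92, R3→B 6·5=30, R4→B 2·23=46, R5→B 10·19=190, R6→A 2·16=32. Service 475; fixed 1327; total 1802.
(All 7 nonempty subsets were checked; B only is lowest.)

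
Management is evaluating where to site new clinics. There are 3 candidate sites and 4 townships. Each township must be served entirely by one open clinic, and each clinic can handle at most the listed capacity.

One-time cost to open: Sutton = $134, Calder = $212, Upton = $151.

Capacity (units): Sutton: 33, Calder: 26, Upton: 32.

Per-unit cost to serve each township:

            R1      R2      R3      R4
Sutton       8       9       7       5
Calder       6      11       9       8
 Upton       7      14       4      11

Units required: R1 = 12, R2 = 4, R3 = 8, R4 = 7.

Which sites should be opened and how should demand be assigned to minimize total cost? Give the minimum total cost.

Open {Sutton}: R1→Sutton 8·12=96, R2→Sutton 9·4=36, R3→Sutton 7·8=56, R4→Sutton 5·7=35.
Loads: Sutton carries 31/33. Service 223; fixed 134; total 357.
Next best feasible plan costs 400.

Minimum total cost: 357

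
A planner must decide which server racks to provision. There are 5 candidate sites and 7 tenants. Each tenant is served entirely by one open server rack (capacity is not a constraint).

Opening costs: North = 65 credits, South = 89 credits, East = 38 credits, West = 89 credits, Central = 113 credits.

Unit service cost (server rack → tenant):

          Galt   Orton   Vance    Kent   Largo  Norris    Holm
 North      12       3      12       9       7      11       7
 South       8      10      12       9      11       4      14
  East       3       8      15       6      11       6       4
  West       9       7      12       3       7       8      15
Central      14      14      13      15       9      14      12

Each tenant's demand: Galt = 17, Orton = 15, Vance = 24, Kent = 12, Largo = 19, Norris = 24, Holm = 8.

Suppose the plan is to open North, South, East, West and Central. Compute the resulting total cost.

Total cost: 1075

Each tenant is assigned to its cheapest site among the open ones.
{North, South, East, West, Central}: Galt→East 3·17=51, Orton→North 3·15=45, Vance→North 12·24=288, Kent→West 3·12=36, Largo→North 7·19=133, Norris→South 4·24=96, Holm→East 4·8=32. Service 681; fixed 394; total 1075.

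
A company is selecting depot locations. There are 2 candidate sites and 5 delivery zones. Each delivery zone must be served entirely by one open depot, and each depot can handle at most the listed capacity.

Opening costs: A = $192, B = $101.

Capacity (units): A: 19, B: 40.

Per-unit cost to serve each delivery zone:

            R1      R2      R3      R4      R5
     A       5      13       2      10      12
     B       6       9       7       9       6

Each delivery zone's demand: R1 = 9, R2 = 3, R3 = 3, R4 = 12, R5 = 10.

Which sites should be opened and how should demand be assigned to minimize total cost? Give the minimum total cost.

Open {B}: R1→B 6·9=54, R2→B 9·3=27, R3→B 7·3=21, R4→B 9·12=108, R5→B 6·10=60.
Loads: B carries 37/40. Service 270; fixed 101; total 371.
Next best feasible plan costs 539.

Minimum total cost: 371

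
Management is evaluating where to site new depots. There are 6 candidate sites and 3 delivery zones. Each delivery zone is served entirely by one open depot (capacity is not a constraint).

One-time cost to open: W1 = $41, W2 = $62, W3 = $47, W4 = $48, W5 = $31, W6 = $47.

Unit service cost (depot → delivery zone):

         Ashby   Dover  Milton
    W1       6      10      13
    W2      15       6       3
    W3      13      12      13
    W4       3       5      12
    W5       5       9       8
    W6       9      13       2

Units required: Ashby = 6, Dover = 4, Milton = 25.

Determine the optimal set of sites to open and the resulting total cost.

For any fixed open set, each delivery zone goes to its cheapest open site; total = fixed + service.
{W4, W6}: Ashby→W4 3·6=18, Dover→W4 5·4=20, Milton→W6 2·25=50. Service 88; fixed 95; total 183.
{W5, W6}: Ashby→W5 5·6=30, Dover→W5 9·4=36, Milton→W6 2·25=50. Service 116; fixed 78; total 194.
{W6}: service 156 + fixed 47 = 203
{W1, W2, W3, W4, W5, W6}: Ashby→W4 3·6=18, Dover→W4 5·4=20, Milton→W6 2·25=50. Service 88; fixed 276; total 364.
No other subset beats 183.

Open W4 and W6; minimum total cost 183.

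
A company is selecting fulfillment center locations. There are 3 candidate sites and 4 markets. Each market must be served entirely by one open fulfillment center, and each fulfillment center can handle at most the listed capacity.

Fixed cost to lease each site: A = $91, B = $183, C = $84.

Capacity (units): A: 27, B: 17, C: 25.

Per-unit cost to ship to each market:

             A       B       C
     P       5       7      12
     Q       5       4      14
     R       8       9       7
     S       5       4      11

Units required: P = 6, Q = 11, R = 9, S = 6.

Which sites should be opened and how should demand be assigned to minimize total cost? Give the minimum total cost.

Open {A, C}: P→A 5·6=30, Q→A 5·11=55, R→C 7·9=63, S→A 5·6=30.
Loads: A carries 23/27, C carries 9/25. Service 178; fixed 175; total 353.
Next best feasible plan costs 389.

Minimum total cost: 353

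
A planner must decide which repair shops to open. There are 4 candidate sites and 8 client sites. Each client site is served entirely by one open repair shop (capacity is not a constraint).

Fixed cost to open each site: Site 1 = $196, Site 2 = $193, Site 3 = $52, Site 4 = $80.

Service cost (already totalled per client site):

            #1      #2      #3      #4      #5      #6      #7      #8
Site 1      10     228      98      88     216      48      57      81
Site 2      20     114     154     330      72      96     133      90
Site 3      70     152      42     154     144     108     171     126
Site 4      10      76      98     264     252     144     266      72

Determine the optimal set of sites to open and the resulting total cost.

Open Site 1, Site 3 and Site 4; minimum total cost 865.

For any fixed open set, each client site goes to its cheapest open site; total = fixed + service.
{Site 1, Site 3, Site 4}: #1→Site 1 10, #2→Site 4 76, #3→Site 3 42, #4→Site 1 88, #5→Site 3 144, #6→Site 1 48, #7→Site 1 57, #8→Site 4 72. Service 537; fixed 328; total 865.
{Site 1, Site 3}: #1→Site 1 10, #2→Site 3 152, #3→Site 3 42, #4→Site 1 88, #5→Site 3 144, #6→Site 1 48, #7→Site 1 57, #8→Site 1 81. Service 622; fixed 248; total 870.
{Site 3, Site 4}: service 777 + fixed 132 = 909
{Site 1, Site 2, Site 3, Site 4}: service 465 + fixed 521 = 986
No other subset beats 865.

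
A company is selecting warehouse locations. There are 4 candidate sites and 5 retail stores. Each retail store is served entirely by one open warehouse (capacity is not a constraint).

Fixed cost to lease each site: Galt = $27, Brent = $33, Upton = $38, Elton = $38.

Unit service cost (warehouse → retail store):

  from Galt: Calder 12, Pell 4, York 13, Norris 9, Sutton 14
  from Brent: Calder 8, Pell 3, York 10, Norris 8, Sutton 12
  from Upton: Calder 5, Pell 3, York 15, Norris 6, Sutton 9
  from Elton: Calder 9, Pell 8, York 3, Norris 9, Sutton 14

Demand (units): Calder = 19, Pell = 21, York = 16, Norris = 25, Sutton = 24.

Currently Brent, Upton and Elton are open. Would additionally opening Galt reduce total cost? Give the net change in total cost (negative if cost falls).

Current service cost with {Brent, Upton, Elton}: 572.
Adding Galt: each retail store re-picks its cheapest; new service cost 572, saving 0.
Extra fixed cost: 27. Net change = 27 − 0 = 27.
(Totals: 681 → 708.)

No — net change +27 (cost rises by 27).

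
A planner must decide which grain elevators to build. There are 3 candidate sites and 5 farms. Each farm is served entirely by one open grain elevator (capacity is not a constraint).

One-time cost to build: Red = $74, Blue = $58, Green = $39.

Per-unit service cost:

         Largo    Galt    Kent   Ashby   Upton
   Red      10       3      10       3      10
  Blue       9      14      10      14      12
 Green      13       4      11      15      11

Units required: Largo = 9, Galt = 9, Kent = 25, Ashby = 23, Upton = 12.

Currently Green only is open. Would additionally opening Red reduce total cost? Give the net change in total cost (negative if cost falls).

Yes — net change −275 (cost falls by 275).

Current service cost with {Green}: 905.
Adding Red: each farm re-picks its cheapest; new service cost 556, saving 349.
Extra fixed cost: 74. Net change = 74 − 349 = -275.
(Totals: 944 → 669.)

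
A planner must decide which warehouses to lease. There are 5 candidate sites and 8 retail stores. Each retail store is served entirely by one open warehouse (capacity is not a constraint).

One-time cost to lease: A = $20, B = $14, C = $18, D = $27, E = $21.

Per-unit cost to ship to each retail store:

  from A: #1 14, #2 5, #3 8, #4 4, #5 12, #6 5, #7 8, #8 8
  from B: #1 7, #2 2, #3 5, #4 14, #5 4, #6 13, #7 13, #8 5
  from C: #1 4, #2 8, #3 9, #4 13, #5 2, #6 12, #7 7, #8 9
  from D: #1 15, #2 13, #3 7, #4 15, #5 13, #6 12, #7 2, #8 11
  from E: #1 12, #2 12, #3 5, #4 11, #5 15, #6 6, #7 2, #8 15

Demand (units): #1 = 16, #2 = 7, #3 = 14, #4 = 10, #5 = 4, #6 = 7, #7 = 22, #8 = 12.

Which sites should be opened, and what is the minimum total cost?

Open A, B, C and E; minimum total cost 408.

For any fixed open set, each retail store goes to its cheapest open site; total = fixed + service.
{A, B, C, E}: #1→C 4·16=64, #2→B 2·7=14, #3→B 5·14=70, #4→A 4·10=40, #5→C 2·4=8, #6→A 5·7=35, #7→E 2·22=44, #8→B 5·12=60. Service 335; fixed 73; total 408.
{A, B, C, D}: service 335 + fixed 79 = 414
{A, B, C, D, E}: service 335 + fixed 100 = 435
{B}: service 789 + fixed 14 = 803
No other subset beats 408.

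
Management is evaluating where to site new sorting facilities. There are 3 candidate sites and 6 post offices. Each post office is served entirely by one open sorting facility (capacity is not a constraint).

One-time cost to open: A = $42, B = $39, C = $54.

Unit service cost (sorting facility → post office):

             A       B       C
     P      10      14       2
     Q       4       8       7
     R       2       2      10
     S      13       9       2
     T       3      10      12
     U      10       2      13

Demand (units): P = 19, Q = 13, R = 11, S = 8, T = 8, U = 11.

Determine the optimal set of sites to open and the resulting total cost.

Open A, B and C; minimum total cost 309.

For any fixed open set, each post office goes to its cheapest open site; total = fixed + service.
{A, B, C}: P→C 2·19=38, Q→A 4·13=52, R→A 2·11=22, S→C 2·8=16, T→A 3·8=24, U→B 2·11=22. Service 174; fixed 135; total 309.
{A, C}: service 262 + fixed 96 = 358
{B, C}: service 269 + fixed 93 = 362
{B}: P→B 14·19=266, Q→B 8·13=104, R→B 2·11=22, S→B 9·8=72, T→B 10·8=80, U→B 2·11=22. Service 566; fixed 39; total 605.
No other subset beats 309.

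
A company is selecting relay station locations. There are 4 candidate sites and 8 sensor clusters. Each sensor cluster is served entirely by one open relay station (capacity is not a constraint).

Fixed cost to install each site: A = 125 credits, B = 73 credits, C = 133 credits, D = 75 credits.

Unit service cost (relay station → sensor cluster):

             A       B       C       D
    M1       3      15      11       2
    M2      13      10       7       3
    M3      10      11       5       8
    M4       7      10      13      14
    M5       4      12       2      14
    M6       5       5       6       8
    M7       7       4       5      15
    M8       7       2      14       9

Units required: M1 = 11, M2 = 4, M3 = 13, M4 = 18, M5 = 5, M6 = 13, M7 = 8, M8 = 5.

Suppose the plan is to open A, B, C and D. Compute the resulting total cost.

Total cost: 748

Each sensor cluster is assigned to its cheapest site among the open ones.
{A, B, C, D}: M1→D 2·11=22, M2→D 3·4=12, M3→C 5·13=65, M4→A 7·18=126, M5→C 2·5=10, M6→A 5·13=65, M7→B 4·8=32, M8→B 2·5=10. Service 342; fixed 406; total 748.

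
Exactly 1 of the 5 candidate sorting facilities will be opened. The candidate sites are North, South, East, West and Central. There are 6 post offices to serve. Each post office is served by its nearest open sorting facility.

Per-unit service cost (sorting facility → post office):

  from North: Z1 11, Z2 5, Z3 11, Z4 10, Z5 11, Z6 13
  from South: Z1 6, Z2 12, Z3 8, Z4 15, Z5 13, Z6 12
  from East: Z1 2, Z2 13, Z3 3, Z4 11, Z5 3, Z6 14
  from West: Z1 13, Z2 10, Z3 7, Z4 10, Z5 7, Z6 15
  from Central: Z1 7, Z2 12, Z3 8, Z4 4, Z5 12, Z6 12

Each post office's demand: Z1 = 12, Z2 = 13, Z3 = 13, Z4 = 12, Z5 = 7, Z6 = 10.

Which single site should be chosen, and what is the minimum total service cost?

Choose East only; total service cost 525.

With exactly 1 open, each post office uses its cheapest among the chosen.
{East}: Z1→East 2·12=24, Z2→East 13·13=169, Z3→East 3·13=39, Z4→East 11·12=132, Z5→East 3·7=21, Z6→East 14·10=140. Service cost 525.
{Central}: service cost 596
{North}: service cost 667
Among all 5 size-1 choices, {East} is lowest.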